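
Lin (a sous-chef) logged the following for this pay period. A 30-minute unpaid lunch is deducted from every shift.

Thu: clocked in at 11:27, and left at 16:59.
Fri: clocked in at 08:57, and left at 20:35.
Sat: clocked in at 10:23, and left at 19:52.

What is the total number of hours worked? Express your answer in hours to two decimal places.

Thu: 11:27–16:59 = 5 h 32 min; less 30 min break → 5 h 2 min
Fri: 08:57–20:35 = 11 h 38 min; less 30 min break → 11 h 8 min
Sat: 10:23–19:52 = 9 h 29 min; less 30 min break → 8 h 59 min
Total: 5 h 2 min + 11 h 8 min + 8 h 59 min = 25 h 9 min.

25.15 hours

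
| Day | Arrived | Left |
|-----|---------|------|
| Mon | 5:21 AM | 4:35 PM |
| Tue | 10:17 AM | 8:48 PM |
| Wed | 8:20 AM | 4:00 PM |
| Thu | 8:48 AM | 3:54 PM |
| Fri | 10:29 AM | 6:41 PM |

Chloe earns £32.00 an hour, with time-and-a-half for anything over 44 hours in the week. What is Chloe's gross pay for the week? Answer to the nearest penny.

£1442.40

Mon: 5:21 AM–4:35 PM = 11 h 14 min
Tue: 10:17 AM–8:48 PM = 10 h 31 min
Wed: 8:20 AM–4:00 PM = 7 h 40 min
Thu: 8:48 AM–3:54 PM = 7 h 6 min
Fri: 10:29 AM–6:41 PM = 8 h 12 min
Total worked: 44 h 43 min = 2683 min.
Regular 44 h 0 min = 2640 min at £32.00/h; overtime 0 h 43 min = 43 min at £48.00/h.
Pay = (2640 × £32.00 + 43 × £48.00) ÷ 60 = £1442.40.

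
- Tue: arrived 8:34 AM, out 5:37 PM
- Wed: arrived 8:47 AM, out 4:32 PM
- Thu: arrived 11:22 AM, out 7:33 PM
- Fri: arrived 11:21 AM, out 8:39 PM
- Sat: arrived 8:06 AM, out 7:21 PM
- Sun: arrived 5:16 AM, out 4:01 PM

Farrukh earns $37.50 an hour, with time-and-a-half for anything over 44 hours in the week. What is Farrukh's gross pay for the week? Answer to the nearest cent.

Tue: 8:34 AM–5:37 PM = 9 h 3 min
Wed: 8:47 AM–4:32 PM = 7 h 45 min
Thu: 11:22 AM–7:33 PM = 8 h 11 min
Fri: 11:21 AM–8:39 PM = 9 h 18 min
Sat: 8:06 AM–7:21 PM = 11 h 15 min
Sun: 5:16 AM–4:01 PM = 10 h 45 min
Total worked: 56 h 17 min = 3377 min.
Regular 44 h 0 min = 2640 min at $37.50/h; overtime 12 h 17 min = 737 min at $56.25/h.
Pay = (2640 × $37.50 + 737 × $56.25) ÷ 60 = $2340.94.

$2340.94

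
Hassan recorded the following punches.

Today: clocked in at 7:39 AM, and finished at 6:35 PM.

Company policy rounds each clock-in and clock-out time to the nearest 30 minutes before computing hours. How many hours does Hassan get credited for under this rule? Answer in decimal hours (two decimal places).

11.00 hours

Today: in 7:39 AM→7:30 AM, out 6:35 PM→6:30 PM; 11 h 0 min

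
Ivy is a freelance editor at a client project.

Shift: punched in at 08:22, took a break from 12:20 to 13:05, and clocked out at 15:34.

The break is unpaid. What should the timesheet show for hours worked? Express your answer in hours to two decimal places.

Shift: 08:22–15:34 = 7 h 12 min; less 45 min break → 6 h 27 min

6.45 hours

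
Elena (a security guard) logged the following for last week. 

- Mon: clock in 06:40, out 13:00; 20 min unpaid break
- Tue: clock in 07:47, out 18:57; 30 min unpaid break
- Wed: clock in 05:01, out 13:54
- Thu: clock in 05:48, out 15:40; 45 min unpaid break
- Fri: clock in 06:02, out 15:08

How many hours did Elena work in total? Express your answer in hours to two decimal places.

Mon: 06:40–13:00 = 6 h 20 min; less 20 min break → 6 h 0 min
Tue: 07:47–18:57 = 11 h 10 min; less 30 min break → 10 h 40 min
Wed: 05:01–13:54 = 8 h 53 min
Thu: 05:48–15:40 = 9 h 52 min; less 45 min break → 9 h 7 min
Fri: 06:02–15:08 = 9 h 6 min
Total: 6 h 0 min + 10 h 40 min + 8 h 53 min + 9 h 7 min + 9 h 6 min = 43 h 46 min.

43.77 hours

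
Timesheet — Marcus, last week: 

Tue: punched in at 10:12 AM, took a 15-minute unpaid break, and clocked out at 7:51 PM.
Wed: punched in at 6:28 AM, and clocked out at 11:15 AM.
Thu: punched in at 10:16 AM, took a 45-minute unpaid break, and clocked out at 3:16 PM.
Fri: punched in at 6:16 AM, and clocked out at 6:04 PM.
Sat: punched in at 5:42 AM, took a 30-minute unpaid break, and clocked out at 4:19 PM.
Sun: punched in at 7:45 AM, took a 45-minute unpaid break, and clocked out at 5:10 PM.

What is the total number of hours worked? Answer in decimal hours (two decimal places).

Tue: 10:12 AM–7:51 PM = 9 h 39 min; less 15 min break → 9 h 24 min
Wed: 6:28 AM–11:15 AM = 4 h 47 min
Thu: 10:16 AM–3:16 PM = 5 h 0 min; less 45 min break → 4 h 15 min
Fri: 6:16 AM–6:04 PM = 11 h 48 min
Sat: 5:42 AM–4:19 PM = 10 h 37 min; less 30 min break → 10 h 7 min
Sun: 7:45 AM–5:10 PM = 9 h 25 min; less 45 min break → 8 h 40 min
Total: 9 h 24 min + 4 h 47 min + 4 h 15 min + 11 h 48 min + 10 h 7 min + 8 h 40 min = 49 h 1 min.

49.02 hours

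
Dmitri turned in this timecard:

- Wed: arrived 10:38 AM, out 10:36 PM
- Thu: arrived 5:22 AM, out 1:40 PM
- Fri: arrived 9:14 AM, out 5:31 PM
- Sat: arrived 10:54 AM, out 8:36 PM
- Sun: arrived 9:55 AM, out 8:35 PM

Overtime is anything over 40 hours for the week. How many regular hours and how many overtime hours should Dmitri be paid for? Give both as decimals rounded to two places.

Wed: 10:38 AM–10:36 PM = 11 h 58 min
Thu: 5:22 AM–1:40 PM = 8 h 18 min
Fri: 9:14 AM–5:31 PM = 8 h 17 min
Sat: 10:54 AM–8:36 PM = 9 h 42 min
Sun: 9:55 AM–8:35 PM = 10 h 40 min
Total worked: 48 h 55 min = 48.92 h.
Threshold 40 h → overtime 8 h 55 min, regular 40 h 0 min.

Regular 40.00 hours, overtime 8.92 hours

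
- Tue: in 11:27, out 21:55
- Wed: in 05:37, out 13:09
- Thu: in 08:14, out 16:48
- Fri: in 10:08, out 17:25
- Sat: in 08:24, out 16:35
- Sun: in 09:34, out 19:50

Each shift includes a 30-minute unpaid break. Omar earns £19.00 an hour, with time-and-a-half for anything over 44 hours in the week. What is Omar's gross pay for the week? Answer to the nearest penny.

£987.05

Tue: 11:27–21:55 = 10 h 28 min; less 30 min break → 9 h 58 min
Wed: 05:37–13:09 = 7 h 32 min; less 30 min break → 7 h 2 min
Thu: 08:14–16:48 = 8 h 34 min; less 30 min break → 8 h 4 min
Fri: 10:08–17:25 = 7 h 17 min; less 30 min break → 6 h 47 min
Sat: 08:24–16:35 = 8 h 11 min; less 30 min break → 7 h 41 min
Sun: 09:34–19:50 = 10 h 16 min; less 30 min break → 9 h 46 min
Total worked: 49 h 18 min = 2958 min.
Regular 44 h 0 min = 2640 min at £19.00/h; overtime 5 h 18 min = 318 min at £28.50/h.
Pay = (2640 × £19.00 + 318 × £28.50) ÷ 60 = £987.05.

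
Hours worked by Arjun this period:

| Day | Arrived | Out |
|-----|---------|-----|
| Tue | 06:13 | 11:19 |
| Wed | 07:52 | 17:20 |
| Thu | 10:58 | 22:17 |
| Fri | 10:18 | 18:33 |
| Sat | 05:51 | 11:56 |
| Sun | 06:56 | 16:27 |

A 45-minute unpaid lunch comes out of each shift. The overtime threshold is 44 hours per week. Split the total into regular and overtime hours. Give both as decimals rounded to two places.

Regular 44.00 hours, overtime 1.23 hours

Tue: 06:13–11:19 = 5 h 6 min; less 45 min break → 4 h 21 min
Wed: 07:52–17:20 = 9 h 28 min; less 45 min break → 8 h 43 min
Thu: 10:58–22:17 = 11 h 19 min; less 45 min break → 10 h 34 min
Fri: 10:18–18:33 = 8 h 15 min; less 45 min break → 7 h 30 min
Sat: 05:51–11:56 = 6 h 5 min; less 45 min break → 5 h 20 min
Sun: 06:56–16:27 = 9 h 31 min; less 45 min break → 8 h 46 min
Total worked: 45 h 14 min = 45.23 h.
Threshold 44 h → overtime 1 h 14 min, regular 44 h 0 min.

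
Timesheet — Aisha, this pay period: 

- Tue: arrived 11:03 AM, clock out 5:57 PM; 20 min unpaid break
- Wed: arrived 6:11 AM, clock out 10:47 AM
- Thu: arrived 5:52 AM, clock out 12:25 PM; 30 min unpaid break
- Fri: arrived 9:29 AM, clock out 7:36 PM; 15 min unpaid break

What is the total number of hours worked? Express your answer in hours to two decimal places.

Tue: 11:03 AM–5:57 PM = 6 h 54 min; less 20 min break → 6 h 34 min
Wed: 6:11 AM–10:47 AM = 4 h 36 min
Thu: 5:52 AM–12:25 PM = 6 h 33 min; less 30 min break → 6 h 3 min
Fri: 9:29 AM–7:36 PM = 10 h 7 min; less 15 min break → 9 h 52 min
Total: 6 h 34 min + 4 h 36 min + 6 h 3 min + 9 h 52 min = 27 h 5 min.

27.08 hours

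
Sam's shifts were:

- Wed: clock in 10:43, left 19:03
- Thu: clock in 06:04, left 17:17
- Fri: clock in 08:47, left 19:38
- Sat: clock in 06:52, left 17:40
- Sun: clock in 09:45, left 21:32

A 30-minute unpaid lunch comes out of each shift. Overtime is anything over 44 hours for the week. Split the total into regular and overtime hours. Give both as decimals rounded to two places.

Regular 44.00 hours, overtime 6.48 hours

Wed: 10:43–19:03 = 8 h 20 min; less 30 min break → 7 h 50 min
Thu: 06:04–17:17 = 11 h 13 min; less 30 min break → 10 h 43 min
Fri: 08:47–19:38 = 10 h 51 min; less 30 min break → 10 h 21 min
Sat: 06:52–17:40 = 10 h 48 min; less 30 min break → 10 h 18 min
Sun: 09:45–21:32 = 11 h 47 min; less 30 min break → 11 h 17 min
Total worked: 50 h 29 min = 50.48 h.
Threshold 44 h → overtime 6 h 29 min, regular 44 h 0 min.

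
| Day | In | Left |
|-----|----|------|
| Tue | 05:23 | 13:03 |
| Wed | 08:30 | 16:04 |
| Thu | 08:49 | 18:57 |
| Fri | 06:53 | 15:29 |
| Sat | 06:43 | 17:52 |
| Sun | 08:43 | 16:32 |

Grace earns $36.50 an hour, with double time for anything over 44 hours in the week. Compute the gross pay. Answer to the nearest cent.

$2258.13

Tue: 05:23–13:03 = 7 h 40 min
Wed: 08:30–16:04 = 7 h 34 min
Thu: 08:49–18:57 = 10 h 8 min
Fri: 06:53–15:29 = 8 h 36 min
Sat: 06:43–17:52 = 11 h 9 min
Sun: 08:43–16:32 = 7 h 49 min
Total worked: 52 h 56 min = 3176 min.
Regular 44 h 0 min = 2640 min at $36.50/h; overtime 8 h 56 min = 536 min at $73.00/h.
Pay = (2640 × $36.50 + 536 × $73.00) ÷ 60 = $2258.13.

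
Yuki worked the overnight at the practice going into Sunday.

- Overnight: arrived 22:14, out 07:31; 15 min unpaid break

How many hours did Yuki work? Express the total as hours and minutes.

9 h 2 min

Overnight: 22:14 → midnight = 1 h 46 min; midnight → 07:31 = 7 h 31 min; span 9 h 17 min; less 15 min break → 9 h 2 min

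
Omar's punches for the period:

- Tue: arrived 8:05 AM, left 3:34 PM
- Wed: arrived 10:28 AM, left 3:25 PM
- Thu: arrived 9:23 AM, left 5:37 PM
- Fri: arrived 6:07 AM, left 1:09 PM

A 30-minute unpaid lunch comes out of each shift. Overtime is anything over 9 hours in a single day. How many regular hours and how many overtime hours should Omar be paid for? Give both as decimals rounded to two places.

Regular 25.70 hours, overtime 0.00 hours

Tue: 8:05 AM–3:34 PM = 7 h 29 min; less 30 min break → 6 h 59 min
Wed: 10:28 AM–3:25 PM = 4 h 57 min; less 30 min break → 4 h 27 min
Thu: 9:23 AM–5:37 PM = 8 h 14 min; less 30 min break → 7 h 44 min
Fri: 6:07 AM–1:09 PM = 7 h 2 min; less 30 min break → 6 h 32 min
Tue reg 6 h 59 min / OT 0 h 0 min; Wed reg 4 h 27 min / OT 0 h 0 min; Thu reg 7 h 44 min / OT 0 h 0 min; Fri reg 6 h 32 min / OT 0 h 0 min.
Totals: regular 25 h 42 min, overtime 0 h 0 min.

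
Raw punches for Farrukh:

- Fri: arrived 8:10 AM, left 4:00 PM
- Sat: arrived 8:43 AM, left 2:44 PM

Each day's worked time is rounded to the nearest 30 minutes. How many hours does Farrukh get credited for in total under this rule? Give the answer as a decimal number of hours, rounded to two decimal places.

Fri: 8:10 AM–4:00 PM = 7 h 50 min → rounds to 8 h 0 min
Sat: 8:43 AM–2:44 PM = 6 h 1 min → rounds to 6 h 0 min
Total credited: 14 h 0 min.

14.00 hours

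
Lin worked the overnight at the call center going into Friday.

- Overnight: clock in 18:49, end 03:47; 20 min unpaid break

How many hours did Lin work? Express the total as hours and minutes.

Overnight: 18:49 → midnight = 5 h 11 min; midnight → 03:47 = 3 h 47 min; span 8 h 58 min; less 20 min break → 8 h 38 min

8 h 38 min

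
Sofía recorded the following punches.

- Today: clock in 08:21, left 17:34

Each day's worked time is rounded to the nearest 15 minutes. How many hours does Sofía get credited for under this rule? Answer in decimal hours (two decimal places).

Today: 08:21–17:34 = 9 h 13 min → rounds to 9 h 15 min

9.25 hours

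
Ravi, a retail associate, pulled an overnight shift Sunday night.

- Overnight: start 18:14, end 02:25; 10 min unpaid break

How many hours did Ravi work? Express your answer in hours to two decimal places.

Overnight: 18:14 → midnight = 5 h 46 min; midnight → 02:25 = 2 h 25 min; span 8 h 11 min; less 10 min break → 8 h 1 min

8.02 hours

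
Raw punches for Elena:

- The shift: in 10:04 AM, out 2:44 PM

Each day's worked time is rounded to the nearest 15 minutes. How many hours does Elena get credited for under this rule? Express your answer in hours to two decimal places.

The shift: 10:04 AM–2:44 PM = 4 h 40 min → rounds to 4 h 45 min

4.75 hours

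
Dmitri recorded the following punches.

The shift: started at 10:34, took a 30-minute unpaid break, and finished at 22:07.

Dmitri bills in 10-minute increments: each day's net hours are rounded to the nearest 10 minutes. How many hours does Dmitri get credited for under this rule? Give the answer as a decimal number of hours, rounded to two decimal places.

11.00 hours

The shift: 10:34–22:07 = 11 h 33 min − 30 min = 11 h 3 min → rounds to 11 h 0 min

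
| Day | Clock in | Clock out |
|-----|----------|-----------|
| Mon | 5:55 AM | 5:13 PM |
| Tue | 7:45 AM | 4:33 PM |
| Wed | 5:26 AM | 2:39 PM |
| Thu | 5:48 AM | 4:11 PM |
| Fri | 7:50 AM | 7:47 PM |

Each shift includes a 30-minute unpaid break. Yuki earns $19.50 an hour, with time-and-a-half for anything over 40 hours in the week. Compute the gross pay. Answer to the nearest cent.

$1047.64

Mon: 5:55 AM–5:13 PM = 11 h 18 min; less 30 min break → 10 h 48 min
Tue: 7:45 AM–4:33 PM = 8 h 48 min; less 30 min break → 8 h 18 min
Wed: 5:26 AM–2:39 PM = 9 h 13 min; less 30 min break → 8 h 43 min
Thu: 5:48 AM–4:11 PM = 10 h 23 min; less 30 min break → 9 h 53 min
Fri: 7:50 AM–7:47 PM = 11 h 57 min; less 30 min break → 11 h 27 min
Total worked: 49 h 9 min = 2949 min.
Regular 40 h 0 min = 2400 min at $19.50/h; overtime 9 h 9 min = 549 min at $29.25/h.
Pay = (2400 × $19.50 + 549 × $29.25) ÷ 60 = $1047.64.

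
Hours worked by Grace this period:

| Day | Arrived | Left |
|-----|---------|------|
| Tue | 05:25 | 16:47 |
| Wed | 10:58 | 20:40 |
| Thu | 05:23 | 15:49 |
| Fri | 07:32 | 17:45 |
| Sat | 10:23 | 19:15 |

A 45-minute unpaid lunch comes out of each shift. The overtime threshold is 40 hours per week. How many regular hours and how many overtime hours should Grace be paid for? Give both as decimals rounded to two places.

Tue: 05:25–16:47 = 11 h 22 min; less 45 min break → 10 h 37 min
Wed: 10:58–20:40 = 9 h 42 min; less 45 min break → 8 h 57 min
Thu: 05:23–15:49 = 10 h 26 min; less 45 min break → 9 h 41 min
Fri: 07:32–17:45 = 10 h 13 min; less 45 min break → 9 h 28 min
Sat: 10:23–19:15 = 8 h 52 min; less 45 min break → 8 h 7 min
Total worked: 46 h 50 min = 46.83 h.
Threshold 40 h → overtime 6 h 50 min, regular 40 h 0 min.

Regular 40.00 hours, overtime 6.83 hours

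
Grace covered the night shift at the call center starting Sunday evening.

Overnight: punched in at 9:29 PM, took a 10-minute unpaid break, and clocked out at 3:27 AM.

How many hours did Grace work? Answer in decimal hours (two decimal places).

5.80 hours

Overnight: 9:29 PM → midnight = 2 h 31 min; midnight → 3:27 AM = 3 h 27 min; span 5 h 58 min; less 10 min break → 5 h 48 min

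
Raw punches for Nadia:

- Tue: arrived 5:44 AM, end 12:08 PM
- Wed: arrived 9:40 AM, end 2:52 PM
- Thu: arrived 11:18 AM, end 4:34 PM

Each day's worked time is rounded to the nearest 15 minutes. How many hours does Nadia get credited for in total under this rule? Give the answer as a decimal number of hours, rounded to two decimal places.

Tue: 5:44 AM–12:08 PM = 6 h 24 min → rounds to 6 h 30 min
Wed: 9:40 AM–2:52 PM = 5 h 12 min → rounds to 5 h 15 min
Thu: 11:18 AM–4:34 PM = 5 h 16 min → rounds to 5 h 15 min
Total credited: 17 h 0 min.

17.00 hours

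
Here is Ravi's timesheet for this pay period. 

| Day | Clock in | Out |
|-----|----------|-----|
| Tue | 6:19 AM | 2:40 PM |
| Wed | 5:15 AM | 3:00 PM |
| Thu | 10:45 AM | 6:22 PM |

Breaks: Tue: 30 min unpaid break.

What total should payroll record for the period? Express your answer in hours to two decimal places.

25.22 hours

Tue: 6:19 AM–2:40 PM = 8 h 21 min; less 30 min break → 7 h 51 min
Wed: 5:15 AM–3:00 PM = 9 h 45 min
Thu: 10:45 AM–6:22 PM = 7 h 37 min
Total: 7 h 51 min + 9 h 45 min + 7 h 37 min = 25 h 13 min.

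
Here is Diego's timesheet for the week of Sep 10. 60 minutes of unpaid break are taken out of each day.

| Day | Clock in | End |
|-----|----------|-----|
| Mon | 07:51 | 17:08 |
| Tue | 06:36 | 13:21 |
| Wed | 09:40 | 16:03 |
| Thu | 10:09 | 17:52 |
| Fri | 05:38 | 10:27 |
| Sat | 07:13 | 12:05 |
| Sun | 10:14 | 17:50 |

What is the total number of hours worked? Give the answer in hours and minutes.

Mon: 07:51–17:08 = 9 h 17 min; less 60 min break → 8 h 17 min
Tue: 06:36–13:21 = 6 h 45 min; less 60 min break → 5 h 45 min
Wed: 09:40–16:03 = 6 h 23 min; less 60 min break → 5 h 23 min
Thu: 10:09–17:52 = 7 h 43 min; less 60 min break → 6 h 43 min
Fri: 05:38–10:27 = 4 h 49 min; less 60 min break → 3 h 49 min
Sat: 07:13–12:05 = 4 h 52 min; less 60 min break → 3 h 52 min
Sun: 10:14–17:50 = 7 h 36 min; less 60 min break → 6 h 36 min
Total: 8 h 17 min + 5 h 45 min + 5 h 23 min + 6 h 43 min + 3 h 49 min + 3 h 52 min + 6 h 36 min = 40 h 25 min.

40 h 25 min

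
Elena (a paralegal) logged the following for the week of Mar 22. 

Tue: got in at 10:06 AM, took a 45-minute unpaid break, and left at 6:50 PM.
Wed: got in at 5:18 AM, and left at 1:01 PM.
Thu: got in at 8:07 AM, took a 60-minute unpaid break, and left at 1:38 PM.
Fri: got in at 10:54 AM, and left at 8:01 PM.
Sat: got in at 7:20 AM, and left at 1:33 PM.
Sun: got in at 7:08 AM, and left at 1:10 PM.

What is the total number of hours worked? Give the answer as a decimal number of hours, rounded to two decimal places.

Tue: 10:06 AM–6:50 PM = 8 h 44 min; less 45 min break → 7 h 59 min
Wed: 5:18 AM–1:01 PM = 7 h 43 min
Thu: 8:07 AM–1:38 PM = 5 h 31 min; less 60 min break → 4 h 31 min
Fri: 10:54 AM–8:01 PM = 9 h 7 min
Sat: 7:20 AM–1:33 PM = 6 h 13 min
Sun: 7:08 AM–1:10 PM = 6 h 2 min
Total: 7 h 59 min + 7 h 43 min + 4 h 31 min + 9 h 7 min + 6 h 13 min + 6 h 2 min = 41 h 35 min.

41.58 hours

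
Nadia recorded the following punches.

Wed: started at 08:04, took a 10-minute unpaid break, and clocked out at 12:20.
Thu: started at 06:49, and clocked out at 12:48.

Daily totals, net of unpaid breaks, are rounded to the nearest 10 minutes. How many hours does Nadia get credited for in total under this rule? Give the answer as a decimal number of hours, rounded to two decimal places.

10.17 hours

Wed: 08:04–12:20 = 4 h 16 min − 10 min = 4 h 6 min → rounds to 4 h 10 min
Thu: 06:49–12:48 = 5 h 59 min → rounds to 6 h 0 min
Total credited: 10 h 10 min.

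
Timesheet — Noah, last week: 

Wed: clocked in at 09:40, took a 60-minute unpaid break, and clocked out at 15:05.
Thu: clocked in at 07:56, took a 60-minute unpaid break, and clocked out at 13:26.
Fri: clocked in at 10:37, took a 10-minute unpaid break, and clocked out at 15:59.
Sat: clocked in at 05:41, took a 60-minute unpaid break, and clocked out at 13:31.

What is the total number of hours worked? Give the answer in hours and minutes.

20 h 57 min

Wed: 09:40–15:05 = 5 h 25 min; less 60 min break → 4 h 25 min
Thu: 07:56–13:26 = 5 h 30 min; less 60 min break → 4 h 30 min
Fri: 10:37–15:59 = 5 h 22 min; less 10 min break → 5 h 12 min
Sat: 05:41–13:31 = 7 h 50 min; less 60 min break → 6 h 50 min
Total: 4 h 25 min + 4 h 30 min + 5 h 12 min + 6 h 50 min = 20 h 57 min.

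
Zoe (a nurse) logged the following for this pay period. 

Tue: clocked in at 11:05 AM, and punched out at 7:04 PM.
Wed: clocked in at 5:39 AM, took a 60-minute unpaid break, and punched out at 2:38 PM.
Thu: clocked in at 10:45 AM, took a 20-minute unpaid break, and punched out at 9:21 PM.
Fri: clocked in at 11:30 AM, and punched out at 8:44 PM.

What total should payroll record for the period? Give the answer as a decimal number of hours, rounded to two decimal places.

35.47 hours

Tue: 11:05 AM–7:04 PM = 7 h 59 min
Wed: 5:39 AM–2:38 PM = 8 h 59 min; less 60 min break → 7 h 59 min
Thu: 10:45 AM–9:21 PM = 10 h 36 min; less 20 min break → 10 h 16 min
Fri: 11:30 AM–8:44 PM = 9 h 14 min
Total: 7 h 59 min + 7 h 59 min + 10 h 16 min + 9 h 14 min = 35 h 28 min.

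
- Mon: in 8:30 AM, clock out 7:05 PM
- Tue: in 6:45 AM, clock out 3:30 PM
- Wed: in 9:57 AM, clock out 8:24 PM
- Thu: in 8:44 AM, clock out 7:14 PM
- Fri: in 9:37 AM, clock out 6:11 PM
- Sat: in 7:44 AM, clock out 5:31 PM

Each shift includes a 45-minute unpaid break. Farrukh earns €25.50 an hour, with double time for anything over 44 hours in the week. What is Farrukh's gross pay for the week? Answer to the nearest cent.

€1638.80

Mon: 8:30 AM–7:05 PM = 10 h 35 min; less 45 min break → 9 h 50 min
Tue: 6:45 AM–3:30 PM = 8 h 45 min; less 45 min break → 8 h 0 min
Wed: 9:57 AM–8:24 PM = 10 h 27 min; less 45 min break → 9 h 42 min
Thu: 8:44 AM–7:14 PM = 10 h 30 min; less 45 min break → 9 h 45 min
Fri: 9:37 AM–6:11 PM = 8 h 34 min; less 45 min break → 7 h 49 min
Sat: 7:44 AM–5:31 PM = 9 h 47 min; less 45 min break → 9 h 2 min
Total worked: 54 h 8 min = 3248 min.
Regular 44 h 0 min = 2640 min at €25.50/h; overtime 10 h 8 min = 608 min at €51.00/h.
Pay = (2640 × €25.50 + 608 × €51.00) ÷ 60 = €1638.80.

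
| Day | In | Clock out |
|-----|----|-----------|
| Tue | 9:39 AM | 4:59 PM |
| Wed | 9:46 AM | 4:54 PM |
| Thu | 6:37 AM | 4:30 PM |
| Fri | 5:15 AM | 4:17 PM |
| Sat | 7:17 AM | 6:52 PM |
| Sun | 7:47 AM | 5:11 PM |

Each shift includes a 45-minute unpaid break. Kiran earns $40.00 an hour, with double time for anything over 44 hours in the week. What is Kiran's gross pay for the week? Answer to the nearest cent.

Tue: 9:39 AM–4:59 PM = 7 h 20 min; less 45 min break → 6 h 35 min
Wed: 9:46 AM–4:54 PM = 7 h 8 min; less 45 min break → 6 h 23 min
Thu: 6:37 AM–4:30 PM = 9 h 53 min; less 45 min break → 9 h 8 min
Fri: 5:15 AM–4:17 PM = 11 h 2 min; less 45 min break → 10 h 17 min
Sat: 7:17 AM–6:52 PM = 11 h 35 min; less 45 min break → 10 h 50 min
Sun: 7:47 AM–5:11 PM = 9 h 24 min; less 45 min break → 8 h 39 min
Total worked: 51 h 52 min = 3112 min.
Regular 44 h 0 min = 2640 min at $40.00/h; overtime 7 h 52 min = 472 min at $80.00/h.
Pay = (2640 × $40.00 + 472 × $80.00) ÷ 60 = $2389.33.

$2389.33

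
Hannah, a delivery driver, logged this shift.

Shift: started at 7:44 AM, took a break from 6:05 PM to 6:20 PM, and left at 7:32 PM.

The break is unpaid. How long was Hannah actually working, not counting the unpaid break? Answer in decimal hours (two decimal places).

11.55 hours

Shift: 7:44 AM–7:32 PM = 11 h 48 min; less 15 min break → 11 h 33 min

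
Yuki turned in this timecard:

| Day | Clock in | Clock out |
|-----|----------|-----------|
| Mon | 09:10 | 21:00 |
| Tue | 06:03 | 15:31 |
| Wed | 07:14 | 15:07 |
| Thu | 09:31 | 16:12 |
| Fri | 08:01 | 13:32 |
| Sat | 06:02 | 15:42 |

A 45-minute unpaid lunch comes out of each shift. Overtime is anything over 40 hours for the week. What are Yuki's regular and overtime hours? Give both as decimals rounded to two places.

Mon: 09:10–21:00 = 11 h 50 min; less 45 min break → 11 h 5 min
Tue: 06:03–15:31 = 9 h 28 min; less 45 min break → 8 h 43 min
Wed: 07:14–15:07 = 7 h 53 min; less 45 min break → 7 h 8 min
Thu: 09:31–16:12 = 6 h 41 min; less 45 min break → 5 h 56 min
Fri: 08:01–13:32 = 5 h 31 min; less 45 min break → 4 h 46 min
Sat: 06:02–15:42 = 9 h 40 min; less 45 min break → 8 h 55 min
Total worked: 46 h 33 min = 46.55 h.
Threshold 40 h → overtime 6 h 33 min, regular 40 h 0 min.

Regular 40.00 hours, overtime 6.55 hours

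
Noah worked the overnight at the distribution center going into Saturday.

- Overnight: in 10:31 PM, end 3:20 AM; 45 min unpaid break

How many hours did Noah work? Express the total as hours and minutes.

Overnight: 10:31 PM → midnight = 1 h 29 min; midnight → 3:20 AM = 3 h 20 min; span 4 h 49 min; less 45 min break → 4 h 4 min

4 h 4 min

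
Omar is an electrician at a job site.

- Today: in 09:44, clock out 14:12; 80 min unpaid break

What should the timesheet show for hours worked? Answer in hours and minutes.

Today: 09:44–14:12 = 4 h 28 min; less 80 min break → 3 h 8 min

3 h 8 min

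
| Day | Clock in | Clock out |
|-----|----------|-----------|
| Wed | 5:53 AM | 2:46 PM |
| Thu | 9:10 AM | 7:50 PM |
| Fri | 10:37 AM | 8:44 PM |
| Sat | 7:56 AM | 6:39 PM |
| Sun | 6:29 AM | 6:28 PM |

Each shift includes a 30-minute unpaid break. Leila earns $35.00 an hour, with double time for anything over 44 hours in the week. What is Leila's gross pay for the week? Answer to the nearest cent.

$1950.67

Wed: 5:53 AM–2:46 PM = 8 h 53 min; less 30 min break → 8 h 23 min
Thu: 9:10 AM–7:50 PM = 10 h 40 min; less 30 min break → 10 h 10 min
Fri: 10:37 AM–8:44 PM = 10 h 7 min; less 30 min break → 9 h 37 min
Sat: 7:56 AM–6:39 PM = 10 h 43 min; less 30 min break → 10 h 13 min
Sun: 6:29 AM–6:28 PM = 11 h 59 min; less 30 min break → 11 h 29 min
Total worked: 49 h 52 min = 2992 min.
Regular 44 h 0 min = 2640 min at $35.00/h; overtime 5 h 52 min = 352 min at $70.00/h.
Pay = (2640 × $35.00 + 352 × $70.00) ÷ 60 = $1950.67.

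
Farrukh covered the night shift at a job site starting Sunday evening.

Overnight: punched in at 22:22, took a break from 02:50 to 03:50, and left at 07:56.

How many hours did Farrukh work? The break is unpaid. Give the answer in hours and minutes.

Overnight: 22:22 → midnight = 1 h 38 min; midnight → 07:56 = 7 h 56 min; span 9 h 34 min; less 60 min break → 8 h 34 min

8 h 34 min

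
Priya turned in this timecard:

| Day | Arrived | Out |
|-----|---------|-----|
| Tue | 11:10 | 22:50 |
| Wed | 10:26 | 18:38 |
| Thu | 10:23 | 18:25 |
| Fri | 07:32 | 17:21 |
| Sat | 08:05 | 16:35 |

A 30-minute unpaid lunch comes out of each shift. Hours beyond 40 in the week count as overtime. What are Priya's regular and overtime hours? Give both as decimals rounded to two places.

Tue: 11:10–22:50 = 11 h 40 min; less 30 min break → 11 h 10 min
Wed: 10:26–18:38 = 8 h 12 min; less 30 min break → 7 h 42 min
Thu: 10:23–18:25 = 8 h 2 min; less 30 min break → 7 h 32 min
Fri: 07:32–17:21 = 9 h 49 min; less 30 min break → 9 h 19 min
Sat: 08:05–16:35 = 8 h 30 min; less 30 min break → 8 h 0 min
Total worked: 43 h 43 min = 43.72 h.
Threshold 40 h → overtime 3 h 43 min, regular 40 h 0 min.

Regular 40.00 hours, overtime 3.72 hours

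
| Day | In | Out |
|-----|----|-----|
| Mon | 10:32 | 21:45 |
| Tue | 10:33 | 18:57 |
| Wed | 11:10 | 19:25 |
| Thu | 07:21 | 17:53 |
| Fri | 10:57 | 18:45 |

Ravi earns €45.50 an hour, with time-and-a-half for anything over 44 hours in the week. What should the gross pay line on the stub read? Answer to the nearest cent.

€2152.15

Mon: 10:32–21:45 = 11 h 13 min
Tue: 10:33–18:57 = 8 h 24 min
Wed: 11:10–19:25 = 8 h 15 min
Thu: 07:21–17:53 = 10 h 32 min
Fri: 10:57–18:45 = 7 h 48 min
Total worked: 46 h 12 min = 2772 min.
Regular 44 h 0 min = 2640 min at €45.50/h; overtime 2 h 12 min = 132 min at €68.25/h.
Pay = (2640 × €45.50 + 132 × €68.25) ÷ 60 = €2152.15.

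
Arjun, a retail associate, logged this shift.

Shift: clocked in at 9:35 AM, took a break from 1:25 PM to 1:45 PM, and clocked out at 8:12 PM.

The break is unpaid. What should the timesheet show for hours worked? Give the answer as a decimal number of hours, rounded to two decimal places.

Shift: 9:35 AM–8:12 PM = 10 h 37 min; less 20 min break → 10 h 17 min

10.28 hours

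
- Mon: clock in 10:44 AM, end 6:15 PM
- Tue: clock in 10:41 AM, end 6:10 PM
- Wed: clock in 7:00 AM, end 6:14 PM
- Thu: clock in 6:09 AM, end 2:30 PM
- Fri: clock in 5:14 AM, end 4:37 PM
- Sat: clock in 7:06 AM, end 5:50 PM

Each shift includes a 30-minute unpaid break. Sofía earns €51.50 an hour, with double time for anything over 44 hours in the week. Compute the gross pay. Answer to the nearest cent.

Mon: 10:44 AM–6:15 PM = 7 h 31 min; less 30 min break → 7 h 1 min
Tue: 10:41 AM–6:10 PM = 7 h 29 min; less 30 min break → 6 h 59 min
Wed: 7:00 AM–6:14 PM = 11 h 14 min; less 30 min break → 10 h 44 min
Thu: 6:09 AM–2:30 PM = 8 h 21 min; less 30 min break → 7 h 51 min
Fri: 5:14 AM–4:37 PM = 11 h 23 min; less 30 min break → 10 h 53 min
Sat: 7:06 AM–5:50 PM = 10 h 44 min; less 30 min break → 10 h 14 min
Total worked: 53 h 42 min = 3222 min.
Regular 44 h 0 min = 2640 min at €51.50/h; overtime 9 h 42 min = 582 min at €103.00/h.
Pay = (2640 × €51.50 + 582 × €103.00) ÷ 60 = €3265.10.

€3265.10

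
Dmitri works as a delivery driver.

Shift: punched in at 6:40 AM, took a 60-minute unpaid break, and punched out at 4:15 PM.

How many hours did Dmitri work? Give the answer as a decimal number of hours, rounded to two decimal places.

8.58 hours

Shift: 6:40 AM–4:15 PM = 9 h 35 min; less 60 min break → 8 h 35 min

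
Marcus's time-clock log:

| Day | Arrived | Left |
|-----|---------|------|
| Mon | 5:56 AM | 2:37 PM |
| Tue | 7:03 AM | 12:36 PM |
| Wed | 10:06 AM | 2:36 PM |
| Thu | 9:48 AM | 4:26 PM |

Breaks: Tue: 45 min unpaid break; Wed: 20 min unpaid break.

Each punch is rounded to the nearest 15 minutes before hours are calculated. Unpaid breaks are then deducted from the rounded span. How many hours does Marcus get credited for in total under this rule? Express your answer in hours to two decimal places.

Mon: in 5:56 AM→6:00 AM, out 2:37 PM→2:30 PM; 8 h 30 min
Tue: in 7:03 AM→7:00 AM, out 12:36 PM→12:30 PM; 5 h 30 min − 45 min = 4 h 45 min
Wed: in 10:06 AM→10:00 AM, out 2:36 PM→2:30 PM; 4 h 30 min − 20 min = 4 h 10 min
Thu: in 9:48 AM→9:45 AM, out 4:26 PM→4:30 PM; 6 h 45 min
Total credited: 24 h 10 min.

24.17 hours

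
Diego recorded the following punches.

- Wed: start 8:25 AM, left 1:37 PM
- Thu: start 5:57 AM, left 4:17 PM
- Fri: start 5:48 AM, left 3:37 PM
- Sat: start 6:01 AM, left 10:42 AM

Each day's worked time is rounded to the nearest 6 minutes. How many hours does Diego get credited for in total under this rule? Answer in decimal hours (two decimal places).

30.00 hours

Wed: 8:25 AM–1:37 PM = 5 h 12 min → rounds to 5 h 12 min
Thu: 5:57 AM–4:17 PM = 10 h 20 min → rounds to 10 h 18 min
Fri: 5:48 AM–3:37 PM = 9 h 49 min → rounds to 9 h 48 min
Sat: 6:01 AM–10:42 AM = 4 h 41 min → rounds to 4 h 42 min
Total credited: 30 h 0 min.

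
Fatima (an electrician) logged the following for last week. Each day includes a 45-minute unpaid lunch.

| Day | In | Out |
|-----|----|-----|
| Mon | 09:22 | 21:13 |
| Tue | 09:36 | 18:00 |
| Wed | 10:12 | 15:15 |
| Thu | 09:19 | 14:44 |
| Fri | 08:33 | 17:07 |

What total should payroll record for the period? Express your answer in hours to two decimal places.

Mon: 09:22–21:13 = 11 h 51 min; less 45 min break → 11 h 6 min
Tue: 09:36–18:00 = 8 h 24 min; less 45 min break → 7 h 39 min
Wed: 10:12–15:15 = 5 h 3 min; less 45 min break → 4 h 18 min
Thu: 09:19–14:44 = 5 h 25 min; less 45 min break → 4 h 40 min
Fri: 08:33–17:07 = 8 h 34 min; less 45 min break → 7 h 49 min
Total: 11 h 6 min + 7 h 39 min + 4 h 18 min + 4 h 40 min + 7 h 49 min = 35 h 32 min.

35.53 hours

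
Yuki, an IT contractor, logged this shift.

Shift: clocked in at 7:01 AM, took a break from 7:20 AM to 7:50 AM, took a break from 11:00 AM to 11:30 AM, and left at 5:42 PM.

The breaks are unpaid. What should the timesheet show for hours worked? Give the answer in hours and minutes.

Shift: 7:01 AM–5:42 PM = 10 h 41 min; less 60 min break → 9 h 41 min

9 h 41 min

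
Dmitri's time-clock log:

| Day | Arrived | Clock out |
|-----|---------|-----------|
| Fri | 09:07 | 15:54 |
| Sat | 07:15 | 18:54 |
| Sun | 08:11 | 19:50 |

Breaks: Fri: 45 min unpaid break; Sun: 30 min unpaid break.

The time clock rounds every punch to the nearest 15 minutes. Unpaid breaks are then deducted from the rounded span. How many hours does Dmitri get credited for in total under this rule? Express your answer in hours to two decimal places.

29.00 hours

Fri: in 09:07→09:00, out 15:54→16:00; 7 h 0 min − 45 min = 6 h 15 min
Sat: in 07:15→07:15, out 18:54→19:00; 11 h 45 min
Sun: in 08:11→08:15, out 19:50→19:45; 11 h 30 min − 30 min = 11 h 0 min
Total credited: 29 h 0 min.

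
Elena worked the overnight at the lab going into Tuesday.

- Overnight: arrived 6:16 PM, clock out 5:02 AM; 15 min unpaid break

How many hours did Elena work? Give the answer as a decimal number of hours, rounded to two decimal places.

10.52 hours

Overnight: 6:16 PM → midnight = 5 h 44 min; midnight → 5:02 AM = 5 h 2 min; span 10 h 46 min; less 15 min break → 10 h 31 min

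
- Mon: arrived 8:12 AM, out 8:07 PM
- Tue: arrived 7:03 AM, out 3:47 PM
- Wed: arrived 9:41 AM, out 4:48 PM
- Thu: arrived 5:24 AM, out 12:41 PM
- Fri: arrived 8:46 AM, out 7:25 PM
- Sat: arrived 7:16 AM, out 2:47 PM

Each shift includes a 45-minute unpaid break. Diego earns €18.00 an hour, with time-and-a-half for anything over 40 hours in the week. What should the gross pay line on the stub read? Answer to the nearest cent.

€955.35

Mon: 8:12 AM–8:07 PM = 11 h 55 min; less 45 min break → 11 h 10 min
Tue: 7:03 AM–3:47 PM = 8 h 44 min; less 45 min break → 7 h 59 min
Wed: 9:41 AM–4:48 PM = 7 h 7 min; less 45 min break → 6 h 22 min
Thu: 5:24 AM–12:41 PM = 7 h 17 min; less 45 min break → 6 h 32 min
Fri: 8:46 AM–7:25 PM = 10 h 39 min; less 45 min break → 9 h 54 min
Sat: 7:16 AM–2:47 PM = 7 h 31 min; less 45 min break → 6 h 46 min
Total worked: 48 h 43 min = 2923 min.
Regular 40 h 0 min = 2400 min at €18.00/h; overtime 8 h 43 min = 523 min at €27.00/h.
Pay = (2400 × €18.00 + 523 × €27.00) ÷ 60 = €955.35.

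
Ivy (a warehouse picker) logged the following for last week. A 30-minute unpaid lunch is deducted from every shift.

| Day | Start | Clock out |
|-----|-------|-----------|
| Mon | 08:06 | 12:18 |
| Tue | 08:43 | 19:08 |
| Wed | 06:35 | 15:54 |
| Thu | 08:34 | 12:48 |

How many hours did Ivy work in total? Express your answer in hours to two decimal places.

26.17 hours

Mon: 08:06–12:18 = 4 h 12 min; less 30 min break → 3 h 42 min
Tue: 08:43–19:08 = 10 h 25 min; less 30 min break → 9 h 55 min
Wed: 06:35–15:54 = 9 h 19 min; less 30 min break → 8 h 49 min
Thu: 08:34–12:48 = 4 h 14 min; less 30 min break → 3 h 44 min
Total: 3 h 42 min + 9 h 55 min + 8 h 49 min + 3 h 44 min = 26 h 10 min.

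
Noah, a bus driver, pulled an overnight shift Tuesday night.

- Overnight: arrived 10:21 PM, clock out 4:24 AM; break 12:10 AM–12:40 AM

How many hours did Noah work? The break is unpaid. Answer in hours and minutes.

Overnight: 10:21 PM → midnight = 1 h 39 min; midnight → 4:24 AM = 4 h 24 min; span 6 h 3 min; less 30 min break → 5 h 33 min

5 h 33 min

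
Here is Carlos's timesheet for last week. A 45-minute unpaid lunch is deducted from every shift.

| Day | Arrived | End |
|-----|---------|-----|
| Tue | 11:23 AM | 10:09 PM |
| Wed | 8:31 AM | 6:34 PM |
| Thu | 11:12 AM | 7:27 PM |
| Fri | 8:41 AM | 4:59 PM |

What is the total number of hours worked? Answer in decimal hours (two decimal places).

Tue: 11:23 AM–10:09 PM = 10 h 46 min; less 45 min break → 10 h 1 min
Wed: 8:31 AM–6:34 PM = 10 h 3 min; less 45 min break → 9 h 18 min
Thu: 11:12 AM–7:27 PM = 8 h 15 min; less 45 min break → 7 h 30 min
Fri: 8:41 AM–4:59 PM = 8 h 18 min; less 45 min break → 7 h 33 min
Total: 10 h 1 min + 9 h 18 min + 7 h 30 min + 7 h 33 min = 34 h 22 min.

34.37 hours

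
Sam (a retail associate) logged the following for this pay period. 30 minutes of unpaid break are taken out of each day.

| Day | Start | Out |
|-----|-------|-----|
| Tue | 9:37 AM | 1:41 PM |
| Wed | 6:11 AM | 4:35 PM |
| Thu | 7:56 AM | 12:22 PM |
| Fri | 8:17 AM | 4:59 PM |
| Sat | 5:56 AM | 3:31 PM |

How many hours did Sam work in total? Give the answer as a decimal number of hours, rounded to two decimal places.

Tue: 9:37 AM–1:41 PM = 4 h 4 min; less 30 min break → 3 h 34 min
Wed: 6:11 AM–4:35 PM = 10 h 24 min; less 30 min break → 9 h 54 min
Thu: 7:56 AM–12:22 PM = 4 h 26 min; less 30 min break → 3 h 56 min
Fri: 8:17 AM–4:59 PM = 8 h 42 min; less 30 min break → 8 h 12 min
Sat: 5:56 AM–3:31 PM = 9 h 35 min; less 30 min break → 9 h 5 min
Total: 3 h 34 min + 9 h 54 min + 3 h 56 min + 8 h 12 min + 9 h 5 min = 34 h 41 min.

34.68 hours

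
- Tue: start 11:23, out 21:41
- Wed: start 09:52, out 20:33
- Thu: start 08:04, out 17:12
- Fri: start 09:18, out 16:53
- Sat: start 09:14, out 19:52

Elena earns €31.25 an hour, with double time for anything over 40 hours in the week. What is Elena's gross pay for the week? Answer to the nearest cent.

€1770.83

Tue: 11:23–21:41 = 10 h 18 min
Wed: 09:52–20:33 = 10 h 41 min
Thu: 08:04–17:12 = 9 h 8 min
Fri: 09:18–16:53 = 7 h 35 min
Sat: 09:14–19:52 = 10 h 38 min
Total worked: 48 h 20 min = 2900 min.
Regular 40 h 0 min = 2400 min at €31.25/h; overtime 8 h 20 min = 500 min at €62.50/h.
Pay = (2400 × €31.25 + 500 × €62.50) ÷ 60 = €1770.83.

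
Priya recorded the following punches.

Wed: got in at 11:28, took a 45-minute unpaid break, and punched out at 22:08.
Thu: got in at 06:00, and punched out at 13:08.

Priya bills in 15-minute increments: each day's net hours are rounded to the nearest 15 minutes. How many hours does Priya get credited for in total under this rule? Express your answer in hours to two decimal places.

17.25 hours

Wed: 11:28–22:08 = 10 h 40 min − 45 min = 9 h 55 min → rounds to 10 h 0 min
Thu: 06:00–13:08 = 7 h 8 min → rounds to 7 h 15 min
Total credited: 17 h 15 min.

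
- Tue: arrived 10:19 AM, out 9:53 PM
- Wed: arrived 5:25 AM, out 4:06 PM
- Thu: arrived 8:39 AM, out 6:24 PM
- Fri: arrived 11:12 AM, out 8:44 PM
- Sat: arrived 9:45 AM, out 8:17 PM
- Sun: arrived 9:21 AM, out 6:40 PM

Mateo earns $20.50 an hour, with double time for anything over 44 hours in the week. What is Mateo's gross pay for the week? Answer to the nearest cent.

$1614.72

Tue: 10:19 AM–9:53 PM = 11 h 34 min
Wed: 5:25 AM–4:06 PM = 10 h 41 min
Thu: 8:39 AM–6:24 PM = 9 h 45 min
Fri: 11:12 AM–8:44 PM = 9 h 32 min
Sat: 9:45 AM–8:17 PM = 10 h 32 min
Sun: 9:21 AM–6:40 PM = 9 h 19 min
Total worked: 61 h 23 min = 3683 min.
Regular 44 h 0 min = 2640 min at $20.50/h; overtime 17 h 23 min = 1043 min at $41.00/h.
Pay = (2640 × $20.50 + 1043 × $41.00) ÷ 60 = $1614.72.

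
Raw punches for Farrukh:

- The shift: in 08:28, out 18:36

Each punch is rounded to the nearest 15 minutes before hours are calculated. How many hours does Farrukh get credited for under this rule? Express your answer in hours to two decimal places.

10.00 hours

The shift: in 08:28→08:30, out 18:36→18:30; 10 h 0 min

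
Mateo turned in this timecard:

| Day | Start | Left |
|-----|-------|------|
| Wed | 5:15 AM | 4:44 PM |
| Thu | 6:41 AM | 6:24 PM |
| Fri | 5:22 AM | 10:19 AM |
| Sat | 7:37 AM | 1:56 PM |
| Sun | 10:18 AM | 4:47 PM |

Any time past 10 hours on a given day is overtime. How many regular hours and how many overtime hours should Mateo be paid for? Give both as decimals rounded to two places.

Regular 37.75 hours, overtime 3.20 hours

Wed: 5:15 AM–4:44 PM = 11 h 29 min
Thu: 6:41 AM–6:24 PM = 11 h 43 min
Fri: 5:22 AM–10:19 AM = 4 h 57 min
Sat: 7:37 AM–1:56 PM = 6 h 19 min
Sun: 10:18 AM–4:47 PM = 6 h 29 min
Wed reg 10 h 0 min / OT 1 h 29 min; Thu reg 10 h 0 min / OT 1 h 43 min; Fri reg 4 h 57 min / OT 0 h 0 min; Sat reg 6 h 19 min / OT 0 h 0 min; Sun reg 6 h 29 min / OT 0 h 0 min.
Totals: regular 37 h 45 min, overtime 3 h 12 min.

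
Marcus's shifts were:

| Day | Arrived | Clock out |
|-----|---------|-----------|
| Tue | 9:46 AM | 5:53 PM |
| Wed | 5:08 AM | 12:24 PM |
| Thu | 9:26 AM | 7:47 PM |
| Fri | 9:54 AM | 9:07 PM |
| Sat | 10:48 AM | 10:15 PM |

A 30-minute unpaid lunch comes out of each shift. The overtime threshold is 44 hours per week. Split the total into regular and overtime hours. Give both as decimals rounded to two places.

Tue: 9:46 AM–5:53 PM = 8 h 7 min; less 30 min break → 7 h 37 min
Wed: 5:08 AM–12:24 PM = 7 h 16 min; less 30 min break → 6 h 46 min
Thu: 9:26 AM–7:47 PM = 10 h 21 min; less 30 min break → 9 h 51 min
Fri: 9:54 AM–9:07 PM = 11 h 13 min; less 30 min break → 10 h 43 min
Sat: 10:48 AM–10:15 PM = 11 h 27 min; less 30 min break → 10 h 57 min
Total worked: 45 h 54 min = 45.90 h.
Threshold 44 h → overtime 1 h 54 min, regular 44 h 0 min.

Regular 44.00 hours, overtime 1.90 hours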